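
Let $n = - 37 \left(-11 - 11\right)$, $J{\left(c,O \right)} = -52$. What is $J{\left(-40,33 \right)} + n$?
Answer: $762$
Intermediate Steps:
$n = 814$ ($n = \left(-37\right) \left(-22\right) = 814$)
$J{\left(-40,33 \right)} + n = -52 + 814 = 762$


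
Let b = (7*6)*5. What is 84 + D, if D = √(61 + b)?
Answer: 84 + √271 ≈ 100.46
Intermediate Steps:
b = 210 (b = 42*5 = 210)
D = √271 (D = √(61 + 210) = √271 ≈ 16.462)
84 + D = 84 + √271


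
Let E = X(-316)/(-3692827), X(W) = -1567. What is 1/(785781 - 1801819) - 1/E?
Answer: -3752052560993/1592131546 ≈ -2356.6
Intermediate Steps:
E = 1567/3692827 (E = -1567/(-3692827) = -1567*(-1/3692827) = 1567/3692827 ≈ 0.00042434)
1/(785781 - 1801819) - 1/E = 1/(785781 - 1801819) - 1/1567/3692827 = 1/(-1016038) - 1*3692827/1567 = -1/1016038 - 3692827/1567 = -3752052560993/1592131546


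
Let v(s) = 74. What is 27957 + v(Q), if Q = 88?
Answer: 28031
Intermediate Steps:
27957 + v(Q) = 27957 + 74 = 28031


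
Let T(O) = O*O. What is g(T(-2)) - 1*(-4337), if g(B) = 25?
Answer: 4362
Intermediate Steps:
T(O) = O**2
g(T(-2)) - 1*(-4337) = 25 - 1*(-4337) = 25 + 4337 = 4362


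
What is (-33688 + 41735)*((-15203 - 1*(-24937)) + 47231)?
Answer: 458397355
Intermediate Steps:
(-33688 + 41735)*((-15203 - 1*(-24937)) + 47231) = 8047*((-15203 + 24937) + 47231) = 8047*(9734 + 47231) = 8047*56965 = 458397355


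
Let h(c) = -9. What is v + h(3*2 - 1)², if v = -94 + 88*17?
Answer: 1483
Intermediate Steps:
v = 1402 (v = -94 + 1496 = 1402)
v + h(3*2 - 1)² = 1402 + (-9)² = 1402 + 81 = 1483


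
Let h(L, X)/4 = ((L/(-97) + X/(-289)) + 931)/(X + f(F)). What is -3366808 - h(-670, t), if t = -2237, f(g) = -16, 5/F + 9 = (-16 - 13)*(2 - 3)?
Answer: -212641928642624/63158349 ≈ -3.3668e+6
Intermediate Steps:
F = ¼ (F = 5/(-9 + (-16 - 13)*(2 - 3)) = 5/(-9 - 29*(-1)) = 5/(-9 + 29) = 5/20 = 5*(1/20) = ¼ ≈ 0.25000)
h(L, X) = 4*(931 - L/97 - X/289)/(-16 + X) (h(L, X) = 4*(((L/(-97) + X/(-289)) + 931)/(X - 16)) = 4*(((L*(-1/97) + X*(-1/289)) + 931)/(-16 + X)) = 4*(((-L/97 - X/289) + 931)/(-16 + X)) = 4*((931 - L/97 - X/289)/(-16 + X)) = 4*(931 - L/97 - X/289)/(-16 + X))
-3366808 - h(-670, t) = -3366808 - 4*(26098723 - 289*(-670) - 97*(-2237))/(28033*(-16 - 2237)) = -3366808 - 4*(26098723 + 193630 + 216989)/(28033*(-2253)) = -3366808 - 4*(-1)*26509342/(28033*2253) = -3366808 - 1*(-106037368/63158349) = -3366808 + 106037368/63158349 = -212641928642624/63158349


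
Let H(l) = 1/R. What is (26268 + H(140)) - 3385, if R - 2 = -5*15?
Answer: 1670458/73 ≈ 22883.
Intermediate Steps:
R = -73 (R = 2 - 5*15 = 2 - 75 = -73)
H(l) = -1/73 (H(l) = 1/(-73) = -1/73)
(26268 + H(140)) - 3385 = (26268 - 1/73) - 3385 = 1917563/73 - 3385 = 1670458/73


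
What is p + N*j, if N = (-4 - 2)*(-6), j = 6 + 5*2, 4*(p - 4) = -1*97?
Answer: 2223/4 ≈ 555.75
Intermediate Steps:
p = -81/4 (p = 4 + (-1*97)/4 = 4 + (¼)*(-97) = 4 - 97/4 = -81/4 ≈ -20.250)
j = 16 (j = 6 + 10 = 16)
N = 36 (N = -6*(-6) = 36)
p + N*j = -81/4 + 36*16 = -81/4 + 576 = 2223/4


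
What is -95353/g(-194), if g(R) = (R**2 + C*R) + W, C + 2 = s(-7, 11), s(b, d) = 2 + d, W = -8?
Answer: -95353/35494 ≈ -2.6865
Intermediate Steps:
C = 11 (C = -2 + (2 + 11) = -2 + 13 = 11)
g(R) = -8 + R**2 + 11*R (g(R) = (R**2 + 11*R) - 8 = -8 + R**2 + 11*R)
-95353/g(-194) = -95353/(-8 + (-194)**2 + 11*(-194)) = -95353/(-8 + 37636 - 2134) = -95353/35494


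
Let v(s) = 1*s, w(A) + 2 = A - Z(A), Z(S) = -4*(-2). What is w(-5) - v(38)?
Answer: -53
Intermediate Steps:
Z(S) = 8
w(A) = -10 + A (w(A) = -2 + (A - 1*8) = -2 + (A - 8) = -2 + (-8 + A) = -10 + A)
v(s) = s
w(-5) - v(38) = (-10 - 5) - 1*38 = -15 - 38 = -53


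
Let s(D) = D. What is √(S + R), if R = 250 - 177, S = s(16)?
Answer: √89 ≈ 9.4340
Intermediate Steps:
S = 16
R = 73
√(S + R) = √(16 + 73) = √89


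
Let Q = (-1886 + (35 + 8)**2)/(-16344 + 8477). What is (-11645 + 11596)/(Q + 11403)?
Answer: -385483/89707438 ≈ -0.0042971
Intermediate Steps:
Q = 37/7867 (Q = (-1886 + 43**2)/(-7867) = (-1886 + 1849)*(-1/7867) = -37*(-1/7867) = 37/7867 ≈ 0.0047032)
(-11645 + 11596)/(Q + 11403) = (-11645 + 11596)/(37/7867 + 11403) = -49/89707438/7867 = -49*7867/89707438 = -385483/89707438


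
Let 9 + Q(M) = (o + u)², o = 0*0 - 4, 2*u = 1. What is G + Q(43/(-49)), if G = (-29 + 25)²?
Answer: 77/4 ≈ 19.250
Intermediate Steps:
G = 16 (G = (-4)² = 16)
u = ½ (u = (½)*1 = ½ ≈ 0.50000)
o = -4 (o = 0 - 4 = -4)
Q(M) = 13/4 (Q(M) = -9 + (-4 + ½)² = -9 + (-7/2)² = -9 + 49/4 = 13/4)
G + Q(43/(-49)) = 16 + 13/4 = 77/4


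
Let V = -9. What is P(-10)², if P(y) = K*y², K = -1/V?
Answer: 10000/81 ≈ 123.46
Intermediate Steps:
K = ⅑ (K = -1/(-9) = -1*(-⅑) = ⅑ ≈ 0.11111)
P(y) = y²/9
P(-10)² = ((⅑)*(-10)²)² = ((⅑)*100)² = (100/9)² = 10000/81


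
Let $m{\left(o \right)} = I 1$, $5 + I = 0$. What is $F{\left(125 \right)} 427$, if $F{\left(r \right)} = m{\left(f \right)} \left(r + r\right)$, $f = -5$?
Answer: $-533750$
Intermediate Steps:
$I = -5$ ($I = -5 + 0 = -5$)
$m{\left(o \right)} = -5$ ($m{\left(o \right)} = \left(-5\right) 1 = -5$)
$F{\left(r \right)} = - 10 r$ ($F{\left(r \right)} = - 5 \left(r + r\right) = - 5 \cdot 2 r = - 10 r$)
$F{\left(125 \right)} 427 = \left(-10\right) 125 \cdot 427 = \left(-1250\right) 427 = -533750$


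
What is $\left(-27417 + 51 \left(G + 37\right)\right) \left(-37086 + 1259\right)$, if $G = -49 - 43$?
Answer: $1082763594$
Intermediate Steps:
$G = -92$
$\left(-27417 + 51 \left(G + 37\right)\right) \left(-37086 + 1259\right) = \left(-27417 + 51 \left(-92 + 37\right)\right) \left(-37086 + 1259\right) = \left(-27417 + 51 \left(-55\right)\right) \left(-35827\right) = \left(-27417 - 2805\right) \left(-35827\right) = \left(-30222\right) \left(-35827\right) = 1082763594$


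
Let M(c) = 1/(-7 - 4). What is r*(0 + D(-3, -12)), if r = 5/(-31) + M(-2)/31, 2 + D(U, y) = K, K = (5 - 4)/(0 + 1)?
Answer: 56/341 ≈ 0.16422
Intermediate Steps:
M(c) = -1/11 (M(c) = 1/(-11) = -1/11)
K = 1 (K = 1/1 = 1*1 = 1)
D(U, y) = -1 (D(U, y) = -2 + 1 = -1)
r = -56/341 (r = 5/(-31) - 1/11/31 = 5*(-1/31) - 1/11*1/31 = -5/31 - 1/341 = -56/341 ≈ -0.16422)
r*(0 + D(-3, -12)) = -56*(0 - 1)/341 = -56/341*(-1) = 56/341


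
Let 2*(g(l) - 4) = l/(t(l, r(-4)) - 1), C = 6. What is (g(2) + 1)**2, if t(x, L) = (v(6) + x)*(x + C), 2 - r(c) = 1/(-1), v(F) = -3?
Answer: 1936/81 ≈ 23.901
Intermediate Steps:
r(c) = 3 (r(c) = 2 - 1/(-1) = 2 - 1*(-1) = 2 + 1 = 3)
t(x, L) = (-3 + x)*(6 + x) (t(x, L) = (-3 + x)*(x + 6) = (-3 + x)*(6 + x))
g(l) = 4 + l/(2*(-19 + l**2 + 3*l)) (g(l) = 4 + (l/((-18 + l**2 + 3*l) - 1))/2 = 4 + (l/(-19 + l**2 + 3*l))/2 = 4 + l/(2*(-19 + l**2 + 3*l)))
(g(2) + 1)**2 = ((-152 + 8*2**2 + 25*2)/(2*(-19 + 2**2 + 3*2)) + 1)**2 = ((-152 + 8*4 + 50)/(2*(-19 + 4 + 6)) + 1)**2 = ((1/2)*(-152 + 32 + 50)/(-9) + 1)**2 = ((1/2)*(-1/9)*(-70) + 1)**2 = (35/9 + 1)**2 = (44/9)**2 = 1936/81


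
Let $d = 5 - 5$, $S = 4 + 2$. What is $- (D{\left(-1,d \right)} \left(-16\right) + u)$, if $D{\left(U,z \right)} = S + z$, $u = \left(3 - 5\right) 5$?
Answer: $106$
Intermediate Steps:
$u = -10$ ($u = \left(-2\right) 5 = -10$)
$S = 6$
$d = 0$
$D{\left(U,z \right)} = 6 + z$
$- (D{\left(-1,d \right)} \left(-16\right) + u) = - (\left(6 + 0\right) \left(-16\right) - 10) = - (6 \left(-16\right) - 10) = - (-96 - 10) = \left(-1\right) \left(-106\right) = 106$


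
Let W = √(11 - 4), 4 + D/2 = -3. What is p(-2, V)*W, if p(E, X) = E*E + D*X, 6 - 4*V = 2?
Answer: -10*√7 ≈ -26.458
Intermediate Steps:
V = 1 (V = 3/2 - ¼*2 = 3/2 - ½ = 1)
D = -14 (D = -8 + 2*(-3) = -8 - 6 = -14)
p(E, X) = E² - 14*X (p(E, X) = E*E - 14*X = E² - 14*X)
W = √7 ≈ 2.6458
p(-2, V)*W = ((-2)² - 14*1)*√7 = (4 - 14)*√7 = -10*√7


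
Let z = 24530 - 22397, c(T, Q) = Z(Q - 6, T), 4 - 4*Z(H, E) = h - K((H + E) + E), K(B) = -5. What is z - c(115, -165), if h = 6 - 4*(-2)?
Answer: 8547/4 ≈ 2136.8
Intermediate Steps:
h = 14 (h = 6 + 8 = 14)
Z(H, E) = -15/4 (Z(H, E) = 1 - (14 - 1*(-5))/4 = 1 - (14 + 5)/4 = 1 - ¼*19 = 1 - 19/4 = -15/4)
c(T, Q) = -15/4
z = 2133
z - c(115, -165) = 2133 - 1*(-15/4) = 2133 + 15/4 = 8547/4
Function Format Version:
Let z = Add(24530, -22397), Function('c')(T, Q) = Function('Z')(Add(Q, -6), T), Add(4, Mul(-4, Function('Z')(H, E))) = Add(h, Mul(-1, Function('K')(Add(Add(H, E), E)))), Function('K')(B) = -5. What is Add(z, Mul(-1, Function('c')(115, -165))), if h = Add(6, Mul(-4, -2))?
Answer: Rational(8547, 4) ≈ 2136.8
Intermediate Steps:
h = 14 (h = Add(6, 8) = 14)
Function('Z')(H, E) = Rational(-15, 4) (Function('Z')(H, E) = Add(1, Mul(Rational(-1, 4), Add(14, Mul(-1, -5)))) = Add(1, Mul(Rational(-1, 4), Add(14, 5))) = Add(1, Mul(Rational(-1, 4), 19)) = Add(1, Rational(-19, 4)) = Rational(-15, 4))
Function('c')(T, Q) = Rational(-15, 4)
z = 2133
Add(z, Mul(-1, Function('c')(115, -165))) = Add(2133, Mul(-1, Rational(-15, 4))) = Add(2133, Rational(15, 4)) = Rational(8547, 4)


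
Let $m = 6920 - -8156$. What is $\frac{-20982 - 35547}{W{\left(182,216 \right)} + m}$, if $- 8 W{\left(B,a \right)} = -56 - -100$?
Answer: $- \frac{12562}{3349} \approx -3.751$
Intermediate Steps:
$W{\left(B,a \right)} = - \frac{11}{2}$ ($W{\left(B,a \right)} = - \frac{-56 - -100}{8} = - \frac{-56 + 100}{8} = \left(- \frac{1}{8}\right) 44 = - \frac{11}{2}$)
$m = 15076$ ($m = 6920 + 8156 = 15076$)
$\frac{-20982 - 35547}{W{\left(182,216 \right)} + m} = \frac{-20982 - 35547}{- \frac{11}{2} + 15076} = - \frac{56529}{\frac{30141}{2}} = \left(-56529\right) \frac{2}{30141} = - \frac{12562}{3349}$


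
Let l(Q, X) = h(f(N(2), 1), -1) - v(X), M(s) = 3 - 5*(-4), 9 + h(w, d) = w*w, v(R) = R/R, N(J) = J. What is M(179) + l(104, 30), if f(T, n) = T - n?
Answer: 14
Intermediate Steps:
v(R) = 1
h(w, d) = -9 + w² (h(w, d) = -9 + w*w = -9 + w²)
M(s) = 23 (M(s) = 3 + 20 = 23)
l(Q, X) = -9 (l(Q, X) = (-9 + (2 - 1*1)²) - 1*1 = (-9 + (2 - 1)²) - 1 = (-9 + 1²) - 1 = (-9 + 1) - 1 = -8 - 1 = -9)
M(179) + l(104, 30) = 23 - 9 = 14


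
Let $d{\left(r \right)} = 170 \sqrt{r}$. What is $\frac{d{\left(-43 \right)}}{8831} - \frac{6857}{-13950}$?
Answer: $\frac{6857}{13950} + \frac{170 i \sqrt{43}}{8831} \approx 0.49154 + 0.12623 i$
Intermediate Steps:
$\frac{d{\left(-43 \right)}}{8831} - \frac{6857}{-13950} = \frac{170 \sqrt{-43}}{8831} - \frac{6857}{-13950} = 170 i \sqrt{43} \cdot \frac{1}{8831} - - \frac{6857}{13950} = 170 i \sqrt{43} \cdot \frac{1}{8831} + \frac{6857}{13950} = \frac{170 i \sqrt{43}}{8831} + \frac{6857}{13950} = \frac{6857}{13950} + \frac{170 i \sqrt{43}}{8831}$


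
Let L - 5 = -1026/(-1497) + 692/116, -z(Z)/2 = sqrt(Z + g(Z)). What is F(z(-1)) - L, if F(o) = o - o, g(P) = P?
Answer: -168600/14471 ≈ -11.651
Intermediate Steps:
z(Z) = -2*sqrt(2)*sqrt(Z) (z(Z) = -2*sqrt(Z + Z) = -2*sqrt(2)*sqrt(Z))
L = 168600/14471 (L = 5 + (-1026/(-1497) + 692/116) = 5 + (-1026*(-1/1497) + 692*(1/116)) = 5 + (342/499 + 173/29) = 5 + 96245/14471 = 168600/14471 ≈ 11.651)
F(o) = 0
F(z(-1)) - L = 0 - 1*168600/14471 = 0 - 168600/14471 = -168600/14471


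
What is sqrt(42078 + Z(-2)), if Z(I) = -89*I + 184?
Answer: 2*sqrt(10610) ≈ 206.01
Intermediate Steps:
Z(I) = 184 - 89*I
sqrt(42078 + Z(-2)) = sqrt(42078 + (184 - 89*(-2))) = sqrt(42078 + (184 + 178)) = sqrt(42078 + 362) = sqrt(42440) = 2*sqrt(10610)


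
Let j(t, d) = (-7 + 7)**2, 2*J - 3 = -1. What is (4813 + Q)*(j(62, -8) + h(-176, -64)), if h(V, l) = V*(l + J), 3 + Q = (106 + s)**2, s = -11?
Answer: 153402480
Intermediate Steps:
J = 1 (J = 3/2 + (1/2)*(-1) = 3/2 - 1/2 = 1)
Q = 9022 (Q = -3 + (106 - 11)**2 = -3 + 95**2 = -3 + 9025 = 9022)
j(t, d) = 0 (j(t, d) = 0**2 = 0)
h(V, l) = V*(1 + l) (h(V, l) = V*(l + 1) = V*(1 + l))
(4813 + Q)*(j(62, -8) + h(-176, -64)) = (4813 + 9022)*(0 - 176*(1 - 64)) = 13835*(0 - 176*(-63)) = 13835*(0 + 11088) = 13835*11088 = 153402480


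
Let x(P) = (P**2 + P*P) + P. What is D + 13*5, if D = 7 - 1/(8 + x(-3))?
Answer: 1655/23 ≈ 71.957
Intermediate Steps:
x(P) = P + 2*P**2 (x(P) = (P**2 + P**2) + P = 2*P**2 + P = P + 2*P**2)
D = 160/23 (D = 7 - 1/(8 - 3*(1 + 2*(-3))) = 7 - 1/(8 - 3*(1 - 6)) = 7 - 1/(8 - 3*(-5)) = 7 - 1/(8 + 15) = 7 - 1/23 = 160/23 ≈ 6.9565)
D + 13*5 = 160/23 + 13*5 = 160/23 + 65 = 1655/23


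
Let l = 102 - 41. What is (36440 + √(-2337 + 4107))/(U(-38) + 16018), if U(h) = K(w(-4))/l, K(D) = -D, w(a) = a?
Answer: 1111420/488551 + 61*√1770/977102 ≈ 2.2776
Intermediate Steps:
l = 61
U(h) = 4/61 (U(h) = -1*(-4)/61 = 4*(1/61) = 4/61)
(36440 + √(-2337 + 4107))/(U(-38) + 16018) = (36440 + √(-2337 + 4107))/(4/61 + 16018) = (36440 + √1770)/(977102/61) = (36440 + √1770)*(61/977102) = 1111420/488551 + 61*√1770/977102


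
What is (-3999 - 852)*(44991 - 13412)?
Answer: -153189729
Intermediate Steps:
(-3999 - 852)*(44991 - 13412) = -4851*31579 = -153189729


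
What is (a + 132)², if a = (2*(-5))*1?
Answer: 14884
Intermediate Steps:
a = -10 (a = -10*1 = -10)
(a + 132)² = (-10 + 132)² = 122² = 14884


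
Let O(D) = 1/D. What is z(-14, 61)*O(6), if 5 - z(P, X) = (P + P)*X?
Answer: 571/2 ≈ 285.50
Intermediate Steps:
z(P, X) = 5 - 2*P*X (z(P, X) = 5 - (P + P)*X = 5 - 2*P*X)
O(D) = 1/D
z(-14, 61)*O(6) = (5 - 2*(-14)*61)/6 = (5 + 1708)*(⅙) = 1713*(⅙) = 571/2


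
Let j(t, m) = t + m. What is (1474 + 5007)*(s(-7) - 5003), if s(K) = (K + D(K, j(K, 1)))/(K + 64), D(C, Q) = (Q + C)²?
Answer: -615714443/19 ≈ -3.2406e+7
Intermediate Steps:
j(t, m) = m + t
D(C, Q) = (C + Q)²
s(K) = (K + (1 + 2*K)²)/(64 + K) (s(K) = (K + (K + (1 + K))²)/(K + 64) = (K + (1 + 2*K)²)/(64 + K))
(1474 + 5007)*(s(-7) - 5003) = (1474 + 5007)*((-7 + (1 + 2*(-7))²)/(64 - 7) - 5003) = 6481*((-7 + (1 - 14)²)/57 - 5003) = 6481*((-7 + (-13)²)/57 - 5003) = 6481*((-7 + 169)/57 - 5003) = 6481*((1/57)*162 - 5003) = 6481*(54/19 - 5003) = 6481*(-95003/19) = -615714443/19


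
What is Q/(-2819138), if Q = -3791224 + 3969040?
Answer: -88908/1409569 ≈ -0.063075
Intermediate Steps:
Q = 177816
Q/(-2819138) = 177816/(-2819138) = 177816*(-1/2819138) = -88908/1409569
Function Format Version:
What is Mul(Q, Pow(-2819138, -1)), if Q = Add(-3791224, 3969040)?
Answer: Rational(-88908, 1409569) ≈ -0.063075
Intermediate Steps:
Q = 177816
Mul(Q, Pow(-2819138, -1)) = Mul(177816, Pow(-2819138, -1)) = Mul(177816, Rational(-1, 2819138)) = Rational(-88908, 1409569)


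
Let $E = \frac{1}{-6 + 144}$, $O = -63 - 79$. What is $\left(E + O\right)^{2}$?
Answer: $\frac{383964025}{19044} \approx 20162.0$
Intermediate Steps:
$O = -142$ ($O = -63 - 79 = -142$)
$E = \frac{1}{138} \approx 0.0072464$
$\left(E + O\right)^{2} = \left(\frac{1}{138} - 142\right)^{2} = \left(- \frac{19595}{138}\right)^{2} = \frac{383964025}{19044}$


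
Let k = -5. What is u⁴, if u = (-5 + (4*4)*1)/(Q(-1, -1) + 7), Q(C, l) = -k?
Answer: 14641/20736 ≈ 0.70607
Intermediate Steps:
Q(C, l) = 5 (Q(C, l) = -1*(-5) = 5)
u = 11/12 (u = (-5 + (4*4)*1)/(5 + 7) = (-5 + 16*1)/12 = (-5 + 16)*(1/12) = 11*(1/12) = 11/12 ≈ 0.91667)
u⁴ = (11/12)⁴ = 14641/20736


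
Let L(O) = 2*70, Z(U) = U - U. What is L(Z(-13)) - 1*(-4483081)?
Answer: 4483221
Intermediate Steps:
Z(U) = 0
L(O) = 140
L(Z(-13)) - 1*(-4483081) = 140 - 1*(-4483081) = 140 + 4483081 = 4483221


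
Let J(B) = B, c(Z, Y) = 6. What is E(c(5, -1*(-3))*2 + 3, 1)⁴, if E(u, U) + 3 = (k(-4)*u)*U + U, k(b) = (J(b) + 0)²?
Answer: 3208542736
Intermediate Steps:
k(b) = b² (k(b) = (b + 0)² = b²)
E(u, U) = -3 + U + 16*U*u (E(u, U) = -3 + (((-4)²*u)*U + U) = -3 + ((16*u)*U + U) = -3 + (16*U*u + U) = -3 + (U + 16*U*u) = -3 + U + 16*U*u)
E(c(5, -1*(-3))*2 + 3, 1)⁴ = (-3 + 1 + 16*1*(6*2 + 3))⁴ = (-3 + 1 + 16*1*(12 + 3))⁴ = (-3 + 1 + 16*1*15)⁴ = (-3 + 1 + 240)⁴ = 238⁴ = 3208542736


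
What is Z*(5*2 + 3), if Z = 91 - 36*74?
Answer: -33449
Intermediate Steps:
Z = -2573 (Z = 91 - 2664 = -2573)
Z*(5*2 + 3) = -2573*(5*2 + 3) = -2573*(10 + 3) = -2573*13 = -33449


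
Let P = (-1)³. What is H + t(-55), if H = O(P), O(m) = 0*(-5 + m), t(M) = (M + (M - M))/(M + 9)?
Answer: 55/46 ≈ 1.1957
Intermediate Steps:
P = -1
t(M) = M/(9 + M) (t(M) = (M + 0)/(9 + M) = M/(9 + M))
O(m) = 0
H = 0
H + t(-55) = 0 - 55/(9 - 55) = 0 - 55/(-46) = 0 - 55*(-1/46) = 0 + 55/46 = 55/46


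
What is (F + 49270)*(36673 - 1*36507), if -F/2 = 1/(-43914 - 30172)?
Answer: 302968029426/37043 ≈ 8.1788e+6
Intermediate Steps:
F = 1/37043 (F = -2/(-43914 - 30172) = -2/(-74086) = -2*(-1/74086) = 1/37043 ≈ 2.6996e-5)
(F + 49270)*(36673 - 1*36507) = (1/37043 + 49270)*(36673 - 1*36507) = 1825108611*(36673 - 36507)/37043 = (1825108611/37043)*166 = 302968029426/37043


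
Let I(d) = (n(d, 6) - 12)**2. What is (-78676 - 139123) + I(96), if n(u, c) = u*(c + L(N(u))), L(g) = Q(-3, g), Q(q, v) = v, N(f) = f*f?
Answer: 783755872201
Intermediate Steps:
N(f) = f**2
L(g) = g
n(u, c) = u*(c + u**2)
I(d) = (-12 + d*(6 + d**2))**2 (I(d) = (d*(6 + d**2) - 12)**2 = (-12 + d*(6 + d**2))**2)
(-78676 - 139123) + I(96) = (-78676 - 139123) + (-12 + 96*(6 + 96**2))**2 = -217799 + (-12 + 96*(6 + 9216))**2 = -217799 + (-12 + 96*9222)**2 = -217799 + (-12 + 885312)**2 = -217799 + 885300**2 = -217799 + 783756090000 = 783755872201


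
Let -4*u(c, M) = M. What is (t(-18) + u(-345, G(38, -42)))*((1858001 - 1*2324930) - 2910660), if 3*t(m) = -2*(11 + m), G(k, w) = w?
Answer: -102453533/2 ≈ -5.1227e+7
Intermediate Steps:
u(c, M) = -M/4
t(m) = -22/3 - 2*m/3 (t(m) = (-2*(11 + m))/3 = (-22 - 2*m)/3 = -22/3 - 2*m/3)
(t(-18) + u(-345, G(38, -42)))*((1858001 - 1*2324930) - 2910660) = ((-22/3 - 2/3*(-18)) - 1/4*(-42))*((1858001 - 1*2324930) - 2910660) = ((-22/3 + 12) + 21/2)*((1858001 - 2324930) - 2910660) = (14/3 + 21/2)*(-466929 - 2910660) = (91/6)*(-3377589) = -102453533/2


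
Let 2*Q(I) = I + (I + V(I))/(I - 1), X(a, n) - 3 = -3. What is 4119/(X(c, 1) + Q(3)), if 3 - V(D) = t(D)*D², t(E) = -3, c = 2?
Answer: 5492/13 ≈ 422.46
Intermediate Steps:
X(a, n) = 0 (X(a, n) = 3 - 3 = 0)
V(D) = 3 + 3*D² (V(D) = 3 - (-3)*D² = 3 + 3*D²)
Q(I) = I/2 + (3 + I + 3*I²)/(2*(-1 + I)) (Q(I) = (I + (I + (3 + 3*I²))/(I - 1))/2 = (I + (3 + I + 3*I²)/(-1 + I))/2 = I/2 + (3 + I + 3*I²)/(2*(-1 + I)))
4119/(X(c, 1) + Q(3)) = 4119/(0 + (3 + 4*3²)/(2*(-1 + 3))) = 4119/(0 + (½)*(3 + 4*9)/2) = 4119/(0 + (½)*(½)*(3 + 36)) = 4119/(0 + (½)*(½)*39) = 4119/(0 + 39/4) = 4119/(39/4) = (4/39)*4119 = 5492/13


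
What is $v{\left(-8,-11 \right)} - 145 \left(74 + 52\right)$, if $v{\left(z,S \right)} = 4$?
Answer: $-18266$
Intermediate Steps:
$v{\left(-8,-11 \right)} - 145 \left(74 + 52\right) = 4 - 145 \left(74 + 52\right) = 4 - 18270 = -18266$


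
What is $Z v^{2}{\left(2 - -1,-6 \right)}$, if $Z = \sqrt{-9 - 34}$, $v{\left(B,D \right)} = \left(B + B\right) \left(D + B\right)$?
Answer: $324 i \sqrt{43} \approx 2124.6 i$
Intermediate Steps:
$v{\left(B,D \right)} = 2 B \left(B + D\right)$
$Z = i \sqrt{43}$ ($Z = \sqrt{-43} = i \sqrt{43} \approx 6.5574 i$)
$Z v^{2}{\left(2 - -1,-6 \right)} = i \sqrt{43} \left(2 \left(2 - -1\right) \left(\left(2 - -1\right) - 6\right)\right)^{2} = i \sqrt{43} \left(2 \left(2 + 1\right) \left(\left(2 + 1\right) - 6\right)\right)^{2} = i \sqrt{43} \left(2 \cdot 3 \left(3 - 6\right)\right)^{2} = i \sqrt{43} \left(2 \cdot 3 \left(-3\right)\right)^{2} = i \sqrt{43} \left(-18\right)^{2} = i \sqrt{43} \cdot 324 = 324 i \sqrt{43}$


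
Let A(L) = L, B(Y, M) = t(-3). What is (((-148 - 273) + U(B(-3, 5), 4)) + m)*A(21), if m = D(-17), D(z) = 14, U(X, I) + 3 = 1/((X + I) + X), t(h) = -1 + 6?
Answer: -17217/2 ≈ -8608.5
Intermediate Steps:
t(h) = 5
B(Y, M) = 5
U(X, I) = -3 + 1/(I + 2*X) (U(X, I) = -3 + 1/((X + I) + X) = -3 + 1/((I + X) + X) = -3 + 1/(I + 2*X))
m = 14
(((-148 - 273) + U(B(-3, 5), 4)) + m)*A(21) = (((-148 - 273) + (1 - 6*5 - 3*4)/(4 + 2*5)) + 14)*21 = ((-421 + (1 - 30 - 12)/(4 + 10)) + 14)*21 = ((-421 - 41/14) + 14)*21 = (-5935/14 + 14)*21 = -5739/14*21 = -17217/2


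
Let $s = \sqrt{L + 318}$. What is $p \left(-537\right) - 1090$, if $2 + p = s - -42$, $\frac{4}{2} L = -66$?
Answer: $-22570 - 537 \sqrt{285} \approx -31636.0$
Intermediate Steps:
$L = -33$ ($L = \frac{1}{2} \left(-66\right) = -33$)
$s = \sqrt{285}$ ($s = \sqrt{-33 + 318} = \sqrt{285} \approx 16.882$)
$p = 40 + \sqrt{285}$ ($p = -2 + \left(\sqrt{285} - -42\right) = -2 + \left(\sqrt{285} + 42\right) = -2 + \left(42 + \sqrt{285}\right) = 40 + \sqrt{285} \approx 56.882$)
$p \left(-537\right) - 1090 = \left(40 + \sqrt{285}\right) \left(-537\right) - 1090 = \left(-21480 - 537 \sqrt{285}\right) - 1090 = -22570 - 537 \sqrt{285}$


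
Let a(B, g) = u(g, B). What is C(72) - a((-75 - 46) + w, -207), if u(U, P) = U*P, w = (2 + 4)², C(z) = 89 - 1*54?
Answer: -17560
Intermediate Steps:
C(z) = 35 (C(z) = 89 - 54 = 35)
w = 36 (w = 6² = 36)
u(U, P) = P*U
a(B, g) = B*g
C(72) - a((-75 - 46) + w, -207) = 35 - ((-75 - 46) + 36)*(-207) = 35 - (-121 + 36)*(-207) = 35 - (-85)*(-207) = 35 - 1*17595 = 35 - 17595 = -17560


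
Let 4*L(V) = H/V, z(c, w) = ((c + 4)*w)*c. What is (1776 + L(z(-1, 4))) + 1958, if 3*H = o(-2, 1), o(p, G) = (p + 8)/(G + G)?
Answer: 179231/48 ≈ 3734.0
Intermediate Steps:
o(p, G) = (8 + p)/(2*G) (o(p, G) = (8 + p)/((2*G)) = (8 + p)*(1/(2*G)) = (8 + p)/(2*G))
H = 1 (H = ((½)*(8 - 2)/1)/3 = ((½)*1*6)/3 = (⅓)*3 = 1)
z(c, w) = c*w*(4 + c) (z(c, w) = ((4 + c)*w)*c = (w*(4 + c))*c = c*w*(4 + c))
L(V) = 1/(4*V) (L(V) = (1/V)/4 = 1/(4*V))
(1776 + L(z(-1, 4))) + 1958 = (1776 + 1/(4*((-1*4*(4 - 1))))) + 1958 = (1776 + 1/(4*((-1*4*3)))) + 1958 = (1776 + (¼)/(-12)) + 1958 = (1776 + (¼)*(-1/12)) + 1958 = (1776 - 1/48) + 1958 = 85247/48 + 1958 = 179231/48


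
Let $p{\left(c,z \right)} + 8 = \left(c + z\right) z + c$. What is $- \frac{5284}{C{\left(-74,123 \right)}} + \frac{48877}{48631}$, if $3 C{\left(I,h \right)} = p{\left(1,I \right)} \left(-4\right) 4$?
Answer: $\frac{1247490313}{1049456980} \approx 1.1887$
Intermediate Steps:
$p{\left(c,z \right)} = -8 + c + z \left(c + z\right)$ ($p{\left(c,z \right)} = -8 + \left(\left(c + z\right) z + c\right) = -8 + \left(z \left(c + z\right) + c\right) = -8 + \left(c + z \left(c + z\right)\right) = -8 + c + z \left(c + z\right)$)
$C{\left(I,h \right)} = \frac{112}{3} - \frac{16 I}{3} - \frac{16 I^{2}}{3}$ ($C{\left(I,h \right)} = \frac{\left(-8 + 1 + I^{2} + 1 I\right) \left(-4\right) 4}{3} = \frac{\left(-8 + 1 + I^{2} + I\right) \left(-4\right) 4}{3} = \frac{\left(-7 + I + I^{2}\right) \left(-4\right) 4}{3} = \frac{\left(28 - 4 I - 4 I^{2}\right) 4}{3} = \frac{112 - 16 I - 16 I^{2}}{3} = \frac{112}{3} - \frac{16 I}{3} - \frac{16 I^{2}}{3}$)
$- \frac{5284}{C{\left(-74,123 \right)}} + \frac{48877}{48631} = - \frac{5284}{\frac{112}{3} - - \frac{1184}{3} - \frac{16 \left(-74\right)^{2}}{3}} + \frac{48877}{48631} = - \frac{5284}{\frac{112}{3} + \frac{1184}{3} - \frac{87616}{3}} + 48877 \cdot \frac{1}{48631} = - \frac{5284}{\frac{112}{3} + \frac{1184}{3} - \frac{87616}{3}} + \frac{48877}{48631} = - \frac{5284}{- \frac{86320}{3}} + \frac{48877}{48631} = \left(-5284\right) \left(- \frac{3}{86320}\right) + \frac{48877}{48631} = \frac{3963}{21580} + \frac{48877}{48631} = \frac{1247490313}{1049456980}$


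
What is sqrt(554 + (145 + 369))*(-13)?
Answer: -26*sqrt(267) ≈ -424.84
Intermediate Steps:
sqrt(554 + (145 + 369))*(-13) = sqrt(554 + 514)*(-13) = sqrt(1068)*(-13) = (2*sqrt(267))*(-13) = -26*sqrt(267)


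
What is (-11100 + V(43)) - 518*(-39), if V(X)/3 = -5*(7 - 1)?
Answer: 9012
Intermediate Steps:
V(X) = -90 (V(X) = 3*(-5*(7 - 1)) = 3*(-5*6) = 3*(-30) = -90)
(-11100 + V(43)) - 518*(-39) = (-11100 - 90) - 518*(-39) = -11190 + 20202 = 9012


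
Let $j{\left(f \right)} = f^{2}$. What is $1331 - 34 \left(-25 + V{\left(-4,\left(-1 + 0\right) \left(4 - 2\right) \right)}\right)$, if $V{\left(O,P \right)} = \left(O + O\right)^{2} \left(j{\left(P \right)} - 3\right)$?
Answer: $5$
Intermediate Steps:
$V{\left(O,P \right)} = 4 O^{2} \left(-3 + P^{2}\right)$ ($V{\left(O,P \right)} = \left(O + O\right)^{2} \left(P^{2} - 3\right) = \left(2 O\right)^{2} \left(-3 + P^{2}\right) = 4 O^{2} \left(-3 + P^{2}\right)$)
$1331 - 34 \left(-25 + V{\left(-4,\left(-1 + 0\right) \left(4 - 2\right) \right)}\right) = 1331 - 34 \left(-25 + 4 \left(-4\right)^{2} \left(-3 + \left(\left(-1 + 0\right) \left(4 - 2\right)\right)^{2}\right)\right) = 1331 - 34 \left(-25 + 4 \cdot 16 \left(-3 + \left(\left(-1\right) 2\right)^{2}\right)\right) = 1331 - 34 \left(-25 + 4 \cdot 16 \left(-3 + \left(-2\right)^{2}\right)\right) = 1331 - 34 \left(-25 + 4 \cdot 16 \left(-3 + 4\right)\right) = 1331 - 34 \left(-25 + 4 \cdot 16 \cdot 1\right) = 1331 - 34 \left(-25 + 64\right) = 1331 - 1326 = 5$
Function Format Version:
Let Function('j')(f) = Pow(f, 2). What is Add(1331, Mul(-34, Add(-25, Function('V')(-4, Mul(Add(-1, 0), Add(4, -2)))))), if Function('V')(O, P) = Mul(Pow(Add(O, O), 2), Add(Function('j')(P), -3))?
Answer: 5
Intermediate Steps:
Function('V')(O, P) = Mul(4, Pow(O, 2), Add(-3, Pow(P, 2))) (Function('V')(O, P) = Mul(Pow(Add(O, O), 2), Add(Pow(P, 2), -3)) = Mul(Pow(Mul(2, O), 2), Add(-3, Pow(P, 2))) = Mul(Mul(4, Pow(O, 2)), Add(-3, Pow(P, 2))) = Mul(4, Pow(O, 2), Add(-3, Pow(P, 2))))
Add(1331, Mul(-34, Add(-25, Function('V')(-4, Mul(Add(-1, 0), Add(4, -2)))))) = Add(1331, Mul(-34, Add(-25, Mul(4, Pow(-4, 2), Add(-3, Pow(Mul(Add(-1, 0), Add(4, -2)), 2)))))) = Add(1331, Mul(-34, Add(-25, Mul(4, 16, Add(-3, Pow(Mul(-1, 2), 2)))))) = Add(1331, Mul(-34, Add(-25, Mul(4, 16, Add(-3, Pow(-2, 2)))))) = Add(1331, Mul(-34, Add(-25, Mul(4, 16, Add(-3, 4))))) = Add(1331, Mul(-34, Add(-25, Mul(4, 16, 1)))) = Add(1331, Mul(-34, Add(-25, 64))) = Add(1331, Mul(-34, 39)) = Add(1331, -1326) = 5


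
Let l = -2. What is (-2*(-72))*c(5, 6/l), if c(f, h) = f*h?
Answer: -2160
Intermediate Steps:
(-2*(-72))*c(5, 6/l) = (-2*(-72))*(5*(6/(-2))) = 144*(5*(6*(-½))) = 144*(5*(-3)) = 144*(-15) = -2160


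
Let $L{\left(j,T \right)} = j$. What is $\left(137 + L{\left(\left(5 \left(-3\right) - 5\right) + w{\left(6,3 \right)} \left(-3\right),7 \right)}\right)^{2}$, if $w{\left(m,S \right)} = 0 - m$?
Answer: $18225$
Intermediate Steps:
$w{\left(m,S \right)} = - m$
$\left(137 + L{\left(\left(5 \left(-3\right) - 5\right) + w{\left(6,3 \right)} \left(-3\right),7 \right)}\right)^{2} = \left(137 + \left(\left(5 \left(-3\right) - 5\right) + \left(-1\right) 6 \left(-3\right)\right)\right)^{2} = \left(137 - 2\right)^{2} = 135^{2} = 18225$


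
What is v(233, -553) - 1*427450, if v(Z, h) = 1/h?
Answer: -236379851/553 ≈ -4.2745e+5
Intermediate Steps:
v(233, -553) - 1*427450 = 1/(-553) - 1*427450 = -1/553 - 427450 = -236379851/553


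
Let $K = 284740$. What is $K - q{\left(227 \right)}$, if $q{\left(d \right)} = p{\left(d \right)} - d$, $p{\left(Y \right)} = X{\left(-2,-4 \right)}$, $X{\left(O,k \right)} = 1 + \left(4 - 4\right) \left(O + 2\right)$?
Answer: $284966$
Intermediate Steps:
$X{\left(O,k \right)} = 1$ ($X{\left(O,k \right)} = 1 + 0 \left(2 + O\right) = 1 + 0 = 1$)
$p{\left(Y \right)} = 1$
$q{\left(d \right)} = 1 - d$
$K - q{\left(227 \right)} = 284740 - \left(1 - 227\right) = 284740 - -226 = 284740 + 226 = 284966$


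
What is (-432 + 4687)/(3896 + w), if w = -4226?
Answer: -851/66 ≈ -12.894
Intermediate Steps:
(-432 + 4687)/(3896 + w) = (-432 + 4687)/(3896 - 4226) = 4255/(-330) = 4255*(-1/330) = -851/66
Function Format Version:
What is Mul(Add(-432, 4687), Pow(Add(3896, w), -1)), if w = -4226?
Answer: Rational(-851, 66) ≈ -12.894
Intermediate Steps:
Mul(Add(-432, 4687), Pow(Add(3896, w), -1)) = Mul(Add(-432, 4687), Pow(Add(3896, -4226), -1)) = Mul(4255, Pow(-330, -1)) = Mul(4255, Rational(-1, 330)) = Rational(-851, 66)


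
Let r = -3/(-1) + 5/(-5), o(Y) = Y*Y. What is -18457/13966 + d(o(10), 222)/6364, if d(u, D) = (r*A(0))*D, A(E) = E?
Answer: -18457/13966 ≈ -1.3216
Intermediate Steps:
o(Y) = Y²
r = 2 (r = -3*(-1) + 5*(-⅕) = 3 - 1 = 2)
d(u, D) = 0 (d(u, D) = (2*0)*D = 0*D = 0)
-18457/13966 + d(o(10), 222)/6364 = -18457/13966 + 0/6364 = -18457*1/13966 + 0*(1/6364) = -18457/13966 + 0 = -18457/13966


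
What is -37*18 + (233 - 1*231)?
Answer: -664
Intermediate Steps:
-37*18 + (233 - 1*231) = -666 + (233 - 231) = -666 + 2 = -664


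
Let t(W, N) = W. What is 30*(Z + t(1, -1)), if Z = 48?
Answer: 1470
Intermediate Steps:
30*(Z + t(1, -1)) = 30*(48 + 1) = 30*49 = 1470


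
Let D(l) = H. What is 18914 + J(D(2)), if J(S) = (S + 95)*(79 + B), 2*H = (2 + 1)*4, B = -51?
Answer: 21742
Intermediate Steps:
H = 6 (H = ((2 + 1)*4)/2 = (3*4)/2 = (½)*12 = 6)
D(l) = 6
J(S) = 2660 + 28*S (J(S) = (S + 95)*(79 - 51) = (95 + S)*28 = 2660 + 28*S)
18914 + J(D(2)) = 18914 + (2660 + 28*6) = 18914 + (2660 + 168) = 18914 + 2828 = 21742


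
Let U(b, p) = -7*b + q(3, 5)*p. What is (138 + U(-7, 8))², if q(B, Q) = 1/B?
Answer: 323761/9 ≈ 35973.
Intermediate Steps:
U(b, p) = -7*b + p/3
(138 + U(-7, 8))² = (138 + (-7*(-7) + (⅓)*8))² = (138 + (49 + 8/3))² = (138 + 155/3)² = (569/3)² = 323761/9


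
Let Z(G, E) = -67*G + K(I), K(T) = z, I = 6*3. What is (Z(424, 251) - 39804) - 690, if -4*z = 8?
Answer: -68904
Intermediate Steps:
z = -2 (z = -¼*8 = -2)
I = 18
K(T) = -2
Z(G, E) = -2 - 67*G (Z(G, E) = -67*G - 2 = -2 - 67*G)
(Z(424, 251) - 39804) - 690 = ((-2 - 67*424) - 39804) - 690 = ((-2 - 28408) - 39804) - 690 = (-28410 - 39804) - 690 = -68214 - 690 = -68904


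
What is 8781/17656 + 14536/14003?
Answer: 379607959/247236968 ≈ 1.5354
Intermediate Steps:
8781/17656 + 14536/14003 = 379607959/247236968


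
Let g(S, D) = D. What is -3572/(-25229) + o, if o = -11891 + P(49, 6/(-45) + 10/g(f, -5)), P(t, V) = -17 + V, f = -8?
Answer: -4507157728/378435 ≈ -11910.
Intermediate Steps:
o = -178652/15 (o = -11891 + (-17 + (6/(-45) + 10/(-5))) = -11891 + (-17 + (6*(-1/45) + 10*(-⅕))) = -11891 + (-17 + (-2/15 - 2)) = -11891 + (-17 - 32/15) = -11891 - 287/15 = -178652/15 ≈ -11910.)
-3572/(-25229) + o = -3572/(-25229) - 178652/15 = -3572*(-1/25229) - 178652/15 = 3572/25229 - 178652/15 = -4507157728/378435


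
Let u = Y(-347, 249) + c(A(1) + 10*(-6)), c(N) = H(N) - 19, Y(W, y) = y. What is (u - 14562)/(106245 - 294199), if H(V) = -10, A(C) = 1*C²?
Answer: 7171/93977 ≈ 0.076306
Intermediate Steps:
A(C) = C²
c(N) = -29 (c(N) = -10 - 19 = -29)
u = 220 (u = 249 - 29 = 220)
(u - 14562)/(106245 - 294199) = (220 - 14562)/(106245 - 294199) = -14342/(-187954) = -14342*(-1/187954) = 7171/93977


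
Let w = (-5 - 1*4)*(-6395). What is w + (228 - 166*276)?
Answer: 11967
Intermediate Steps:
w = 57555 (w = (-5 - 4)*(-6395) = -9*(-6395) = 57555)
w + (228 - 166*276) = 57555 + (228 - 166*276) = 57555 + (228 - 45816) = 57555 - 45588 = 11967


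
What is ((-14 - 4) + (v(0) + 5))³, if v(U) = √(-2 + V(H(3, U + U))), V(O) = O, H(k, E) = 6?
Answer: -1331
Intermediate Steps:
v(U) = 2 (v(U) = √(-2 + 6) = √4 = 2)
((-14 - 4) + (v(0) + 5))³ = ((-14 - 4) + (2 + 5))³ = (-18 + 7)³ = (-11)³ = -1331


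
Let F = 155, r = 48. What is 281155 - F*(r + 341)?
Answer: 220860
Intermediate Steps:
281155 - F*(r + 341) = 281155 - 155*(48 + 341) = 281155 - 155*389 = 281155 - 1*60295 = 281155 - 60295 = 220860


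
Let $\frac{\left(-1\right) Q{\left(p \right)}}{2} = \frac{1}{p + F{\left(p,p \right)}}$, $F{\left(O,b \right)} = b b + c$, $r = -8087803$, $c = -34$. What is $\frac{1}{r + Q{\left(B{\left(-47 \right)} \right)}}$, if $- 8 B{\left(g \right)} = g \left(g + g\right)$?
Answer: $- \frac{4870301}{39390035038735} \approx -1.2364 \cdot 10^{-7}$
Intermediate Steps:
$B{\left(g \right)} = - \frac{g^{2}}{4}$ ($B{\left(g \right)} = - \frac{g \left(g + g\right)}{8} = - \frac{g 2 g}{8} = - \frac{2 g^{2}}{8} = - \frac{g^{2}}{4}$)
$F{\left(O,b \right)} = -34 + b^{2}$ ($F{\left(O,b \right)} = b b - 34 = b^{2} - 34 = -34 + b^{2}$)
$Q{\left(p \right)} = - \frac{2}{-34 + p + p^{2}}$ ($Q{\left(p \right)} = - \frac{2}{p + \left(-34 + p^{2}\right)} = - \frac{2}{-34 + p + p^{2}}$)
$\frac{1}{r + Q{\left(B{\left(-47 \right)} \right)}} = \frac{1}{-8087803 - \frac{2}{-34 - \frac{\left(-47\right)^{2}}{4} + \left(- \frac{\left(-47\right)^{2}}{4}\right)^{2}}} = \frac{1}{-8087803 - \frac{2}{-34 - \frac{2209}{4} + \left(\left(- \frac{1}{4}\right) 2209\right)^{2}}} = \frac{1}{-8087803 - \frac{2}{-34 - \frac{2209}{4} + \left(- \frac{2209}{4}\right)^{2}}} = \frac{1}{-8087803 - \frac{2}{-34 - \frac{2209}{4} + \frac{4879681}{16}}} = \frac{1}{-8087803 - \frac{2}{\frac{4870301}{16}}} = \frac{1}{-8087803 - \frac{32}{4870301}} = \frac{1}{- \frac{39390035038735}{4870301}} = - \frac{4870301}{39390035038735}$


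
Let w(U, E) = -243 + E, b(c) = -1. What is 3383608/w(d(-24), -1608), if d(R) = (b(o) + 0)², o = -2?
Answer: -3383608/1851 ≈ -1828.0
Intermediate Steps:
d(R) = 1 (d(R) = (-1 + 0)² = (-1)² = 1)
3383608/w(d(-24), -1608) = 3383608/(-243 - 1608) = 3383608/(-1851) = 3383608*(-1/1851) = -3383608/1851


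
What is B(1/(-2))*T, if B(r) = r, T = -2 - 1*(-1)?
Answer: ½ ≈ 0.50000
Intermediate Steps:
T = -1 (T = -2 + 1 = -1)
B(1/(-2))*T = -1/(-2) = -½*(-1) = ½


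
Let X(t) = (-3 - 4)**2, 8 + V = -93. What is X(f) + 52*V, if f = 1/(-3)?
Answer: -5203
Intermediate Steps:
V = -101 (V = -8 - 93 = -101)
f = -1/3 ≈ -0.33333
X(t) = 49 (X(t) = (-7)**2 = 49)
X(f) + 52*V = 49 + 52*(-101) = 49 - 5252 = -5203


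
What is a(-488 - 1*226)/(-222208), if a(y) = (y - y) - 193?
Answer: 193/222208 ≈ 0.00086856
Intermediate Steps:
a(y) = -193 (a(y) = 0 - 193 = -193)
a(-488 - 1*226)/(-222208) = -193/(-222208) = -193*(-1/222208) = 193/222208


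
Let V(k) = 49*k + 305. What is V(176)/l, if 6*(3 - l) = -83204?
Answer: 26787/41611 ≈ 0.64375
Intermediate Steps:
l = 41611/3 (l = 3 - ⅙*(-83204) = 3 + 41602/3 = 41611/3 ≈ 13870.)
V(k) = 305 + 49*k
V(176)/l = (305 + 49*176)/(41611/3) = (305 + 8624)*(3/41611) = 8929*(3/41611) = 26787/41611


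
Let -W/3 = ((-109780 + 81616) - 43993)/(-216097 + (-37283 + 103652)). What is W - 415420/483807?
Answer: -166930190857/72439454496 ≈ -2.3044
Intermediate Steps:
W = -216471/149728 (W = -3*((-109780 + 81616) - 43993)/(-216097 + (-37283 + 103652)) = -3*(-28164 - 43993)/(-216097 + 66369) = -(-216471)/(-149728) = -(-216471)*(-1)/149728 = -3*72157/149728 = -216471/149728 ≈ -1.4458)
W - 415420/483807 = -216471/149728 - 415420/483807 = -166930190857/72439454496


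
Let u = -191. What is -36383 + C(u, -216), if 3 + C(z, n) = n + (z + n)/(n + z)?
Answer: -36601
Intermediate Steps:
C(z, n) = -2 + n (C(z, n) = -3 + (n + (z + n)/(n + z)) = -3 + (n + (n + z)/(n + z)) = -3 + (n + 1) = -3 + (1 + n) = -2 + n)
-36383 + C(u, -216) = -36383 + (-2 - 216) = -36383 - 218 = -36601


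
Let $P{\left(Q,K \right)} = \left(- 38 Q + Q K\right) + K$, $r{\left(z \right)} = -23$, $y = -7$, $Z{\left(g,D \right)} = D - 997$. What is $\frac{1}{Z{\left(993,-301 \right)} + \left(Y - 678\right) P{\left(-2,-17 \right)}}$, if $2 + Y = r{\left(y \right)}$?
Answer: $- \frac{1}{66677} \approx -1.4998 \cdot 10^{-5}$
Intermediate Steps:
$Z{\left(g,D \right)} = -997 + D$ ($Z{\left(g,D \right)} = D - 997 = -997 + D$)
$P{\left(Q,K \right)} = K - 38 Q + K Q$ ($P{\left(Q,K \right)} = \left(- 38 Q + K Q\right) + K = K - 38 Q + K Q$)
$Y = -25$ ($Y = -2 - 23 = -25$)
$\frac{1}{Z{\left(993,-301 \right)} + \left(Y - 678\right) P{\left(-2,-17 \right)}} = \frac{1}{\left(-997 - 301\right) + \left(-25 - 678\right) \left(-17 - -76 - -34\right)} = \frac{1}{-1298 - 703 \left(-17 + 76 + 34\right)} = \frac{1}{-1298 - 65379} = \frac{1}{-66677} = - \frac{1}{66677}$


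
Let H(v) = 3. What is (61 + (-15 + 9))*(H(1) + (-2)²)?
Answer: 385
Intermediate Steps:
(61 + (-15 + 9))*(H(1) + (-2)²) = (61 + (-15 + 9))*(3 + (-2)²) = (61 - 6)*(3 + 4) = 55*7 = 385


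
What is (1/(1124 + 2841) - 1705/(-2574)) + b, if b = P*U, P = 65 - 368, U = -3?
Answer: 64922623/71370 ≈ 909.66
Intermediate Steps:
P = -303
b = 909 (b = -303*(-3) = 909)
(1/(1124 + 2841) - 1705/(-2574)) + b = (1/(1124 + 2841) - 1705/(-2574)) + 909 = (1/3965 - 1705*(-1/2574)) + 909 = (1/3965 + 155/234) + 909 = 47293/71370 + 909 = 64922623/71370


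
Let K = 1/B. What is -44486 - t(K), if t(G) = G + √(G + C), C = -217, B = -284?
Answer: -12634023/284 - I*√4375659/142 ≈ -44486.0 - 14.731*I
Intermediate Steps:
K = -1/284 (K = 1/(-284) = -1/284 ≈ -0.0035211)
t(G) = G + √(-217 + G) (t(G) = G + √(G - 217) = G + √(-217 + G))
-44486 - t(K) = -44486 - (-1/284 + √(-217 - 1/284)) = -44486 - (-1/284 + √(-61629/284)) = -44486 - (-1/284 + I*√4375659/142) = -44486 + (1/284 - I*√4375659/142) = -12634023/284 - I*√4375659/142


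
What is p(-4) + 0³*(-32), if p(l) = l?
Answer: -4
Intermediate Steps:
p(-4) + 0³*(-32) = -4 + 0³*(-32) = -4 + 0*(-32) = -4 + 0 = -4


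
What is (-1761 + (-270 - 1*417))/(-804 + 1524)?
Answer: -17/5 ≈ -3.4000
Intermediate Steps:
(-1761 + (-270 - 1*417))/(-804 + 1524) = (-1761 + (-270 - 417))/720 = (-1761 - 687)*(1/720) = -2448*1/720 = -17/5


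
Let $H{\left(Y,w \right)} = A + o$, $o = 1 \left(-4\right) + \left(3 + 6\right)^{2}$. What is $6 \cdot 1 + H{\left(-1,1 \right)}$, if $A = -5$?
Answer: $78$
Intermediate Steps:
$o = 77$ ($o = -4 + 9^{2} = -4 + 81 = 77$)
$H{\left(Y,w \right)} = 72$ ($H{\left(Y,w \right)} = -5 + 77 = 72$)
$6 \cdot 1 + H{\left(-1,1 \right)} = 6 \cdot 1 + 72 = 6 + 72 = 78$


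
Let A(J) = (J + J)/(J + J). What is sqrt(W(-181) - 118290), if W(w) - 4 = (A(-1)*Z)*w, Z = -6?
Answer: 20*I*sqrt(293) ≈ 342.34*I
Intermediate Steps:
A(J) = 1 (A(J) = (2*J)/((2*J)) = (2*J)*(1/(2*J)) = 1)
W(w) = 4 - 6*w (W(w) = 4 + (1*(-6))*w = 4 - 6*w)
sqrt(W(-181) - 118290) = sqrt((4 - 6*(-181)) - 118290) = sqrt((4 + 1086) - 118290) = sqrt(1090 - 118290) = sqrt(-117200) = 20*I*sqrt(293)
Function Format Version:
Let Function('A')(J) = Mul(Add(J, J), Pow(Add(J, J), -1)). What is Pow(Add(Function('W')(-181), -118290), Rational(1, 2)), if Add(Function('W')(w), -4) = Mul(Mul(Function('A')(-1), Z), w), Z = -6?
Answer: Mul(20, I, Pow(293, Rational(1, 2))) ≈ Mul(342.34, I)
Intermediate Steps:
Function('A')(J) = 1 (Function('A')(J) = Mul(Mul(2, J), Pow(Mul(2, J), -1)) = Mul(Mul(2, J), Mul(Rational(1, 2), Pow(J, -1))) = 1)
Function('W')(w) = Add(4, Mul(-6, w)) (Function('W')(w) = Add(4, Mul(Mul(1, -6), w)) = Add(4, Mul(-6, w)))
Pow(Add(Function('W')(-181), -118290), Rational(1, 2)) = Pow(Add(Add(4, Mul(-6, -181)), -118290), Rational(1, 2)) = Pow(Add(Add(4, 1086), -118290), Rational(1, 2)) = Pow(Add(1090, -118290), Rational(1, 2)) = Pow(-117200, Rational(1, 2)) = Mul(20, I, Pow(293, Rational(1, 2)))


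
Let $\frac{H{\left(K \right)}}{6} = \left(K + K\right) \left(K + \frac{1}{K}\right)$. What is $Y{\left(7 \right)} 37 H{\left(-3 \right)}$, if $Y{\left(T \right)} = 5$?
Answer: $22200$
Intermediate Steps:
$H{\left(K \right)} = 12 K \left(K + \frac{1}{K}\right)$ ($H{\left(K \right)} = 6 \left(K + K\right) \left(K + \frac{1}{K}\right) = 6 \cdot 2 K \left(K + \frac{1}{K}\right) = 12 K \left(K + \frac{1}{K}\right)$)
$Y{\left(7 \right)} 37 H{\left(-3 \right)} = 5 \cdot 37 \left(12 + 12 \left(-3\right)^{2}\right) = 185 \left(12 + 12 \cdot 9\right) = 185 \left(12 + 108\right) = 185 \cdot 120 = 22200$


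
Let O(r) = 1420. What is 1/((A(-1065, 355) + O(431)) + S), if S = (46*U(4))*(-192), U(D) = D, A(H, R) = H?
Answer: -1/34973 ≈ -2.8593e-5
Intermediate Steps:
S = -35328 (S = (46*4)*(-192) = 184*(-192) = -35328)
1/((A(-1065, 355) + O(431)) + S) = 1/((-1065 + 1420) - 35328) = 1/(355 - 35328) = 1/(-34973) = -1/34973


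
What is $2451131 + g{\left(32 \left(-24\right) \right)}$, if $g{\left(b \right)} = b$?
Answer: $2450363$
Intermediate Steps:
$2451131 + g{\left(32 \left(-24\right) \right)} = 2451131 + 32 \left(-24\right) = 2451131 - 768 = 2450363$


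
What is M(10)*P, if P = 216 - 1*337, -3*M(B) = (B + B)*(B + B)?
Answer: 48400/3 ≈ 16133.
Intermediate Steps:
M(B) = -4*B²/3 (M(B) = -(B + B)*(B + B)/3 = -2*B*2*B/3 = -4*B²/3)
P = -121 (P = 216 - 337 = -121)
M(10)*P = -4/3*10²*(-121) = -4/3*100*(-121) = -400/3*(-121) = 48400/3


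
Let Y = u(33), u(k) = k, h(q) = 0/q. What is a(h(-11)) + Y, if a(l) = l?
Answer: 33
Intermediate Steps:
h(q) = 0
Y = 33
a(h(-11)) + Y = 0 + 33 = 33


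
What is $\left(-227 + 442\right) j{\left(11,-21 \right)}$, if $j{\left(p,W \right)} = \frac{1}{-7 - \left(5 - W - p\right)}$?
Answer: $- \frac{215}{22} \approx -9.7727$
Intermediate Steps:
$j{\left(p,W \right)} = \frac{1}{-12 + W + p}$ ($j{\left(p,W \right)} = \frac{1}{-7 - \left(5 - W - p\right)} = \frac{1}{-7 + \left(-5 + W + p\right)} = \frac{1}{-12 + W + p}$)
$\left(-227 + 442\right) j{\left(11,-21 \right)} = \frac{-227 + 442}{-12 - 21 + 11} = \frac{215}{-22} = 215 \left(- \frac{1}{22}\right) = - \frac{215}{22}$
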